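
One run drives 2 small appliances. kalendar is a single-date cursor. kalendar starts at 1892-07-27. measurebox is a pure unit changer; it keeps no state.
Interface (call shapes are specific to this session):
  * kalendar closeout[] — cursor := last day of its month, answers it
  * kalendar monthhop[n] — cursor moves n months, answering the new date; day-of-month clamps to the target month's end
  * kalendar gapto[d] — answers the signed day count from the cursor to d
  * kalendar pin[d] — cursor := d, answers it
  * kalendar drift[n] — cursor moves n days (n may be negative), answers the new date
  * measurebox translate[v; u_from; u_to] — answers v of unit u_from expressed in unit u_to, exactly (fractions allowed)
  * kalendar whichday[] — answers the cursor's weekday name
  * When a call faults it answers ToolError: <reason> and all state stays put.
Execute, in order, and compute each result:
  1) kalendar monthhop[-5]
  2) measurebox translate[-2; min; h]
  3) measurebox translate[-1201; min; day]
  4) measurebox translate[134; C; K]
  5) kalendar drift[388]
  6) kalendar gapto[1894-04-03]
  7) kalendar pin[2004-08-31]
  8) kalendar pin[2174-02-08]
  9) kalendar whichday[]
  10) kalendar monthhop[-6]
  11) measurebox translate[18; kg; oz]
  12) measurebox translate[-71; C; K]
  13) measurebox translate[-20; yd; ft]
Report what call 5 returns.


Answer: 1893-03-21

Derivation:
$ kalendar monthhop n='-5'
  1892-02-27
$ measurebox translate v='-2' u_from='min' u_to='h'
  -1/30
$ measurebox translate v='-1201' u_from='min' u_to='day'
  -1201/1440
$ measurebox translate v='134' u_from='C' u_to='K'
  8143/20
$ kalendar drift n='388'
  1893-03-21
$ kalendar gapto d='1894-04-03'
  378
$ kalendar pin d='2004-08-31'
  2004-08-31
$ kalendar pin d='2174-02-08'
  2174-02-08
$ kalendar whichday
  Tuesday
$ kalendar monthhop n='-6'
  2173-08-08
$ measurebox translate v='18' u_from='kg' u_to='oz'
  28800000000/45359237
$ measurebox translate v='-71' u_from='C' u_to='K'
  4043/20
$ measurebox translate v='-20' u_from='yd' u_to='ft'
  -60


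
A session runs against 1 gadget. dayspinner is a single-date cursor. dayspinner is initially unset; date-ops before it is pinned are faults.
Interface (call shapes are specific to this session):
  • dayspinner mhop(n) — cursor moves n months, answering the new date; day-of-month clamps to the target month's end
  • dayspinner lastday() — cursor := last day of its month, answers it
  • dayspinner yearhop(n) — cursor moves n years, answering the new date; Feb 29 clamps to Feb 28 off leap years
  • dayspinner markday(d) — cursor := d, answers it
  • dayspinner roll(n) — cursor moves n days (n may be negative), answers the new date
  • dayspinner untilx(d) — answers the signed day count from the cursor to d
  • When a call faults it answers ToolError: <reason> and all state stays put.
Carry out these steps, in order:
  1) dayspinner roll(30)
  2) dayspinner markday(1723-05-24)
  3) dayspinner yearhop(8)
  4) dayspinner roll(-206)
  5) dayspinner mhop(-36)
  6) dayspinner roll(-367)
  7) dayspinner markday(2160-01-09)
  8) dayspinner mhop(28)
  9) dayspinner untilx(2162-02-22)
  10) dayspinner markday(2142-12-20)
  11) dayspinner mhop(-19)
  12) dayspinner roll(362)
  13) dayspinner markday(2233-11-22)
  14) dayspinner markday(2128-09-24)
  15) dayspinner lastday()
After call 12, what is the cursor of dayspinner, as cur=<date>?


Answer: cur=2142-05-17

Derivation:
-> dayspinner roll(30)
<- ToolError: no date set
-> dayspinner markday(1723-05-24)
<- 1723-05-24
-> dayspinner yearhop(8)
<- 1731-05-24
-> dayspinner roll(-206)
<- 1730-10-30
-> dayspinner mhop(-36)
<- 1727-10-30
-> dayspinner roll(-367)
<- 1726-10-28
-> dayspinner markday(2160-01-09)
<- 2160-01-09
-> dayspinner mhop(28)
<- 2162-05-09
-> dayspinner untilx(2162-02-22)
<- -76
-> dayspinner markday(2142-12-20)
<- 2142-12-20
-> dayspinner mhop(-19)
<- 2141-05-20
-> dayspinner roll(362)
<- 2142-05-17
-> dayspinner markday(2233-11-22)
<- 2233-11-22
-> dayspinner markday(2128-09-24)
<- 2128-09-24
-> dayspinner lastday()
<- 2128-09-30


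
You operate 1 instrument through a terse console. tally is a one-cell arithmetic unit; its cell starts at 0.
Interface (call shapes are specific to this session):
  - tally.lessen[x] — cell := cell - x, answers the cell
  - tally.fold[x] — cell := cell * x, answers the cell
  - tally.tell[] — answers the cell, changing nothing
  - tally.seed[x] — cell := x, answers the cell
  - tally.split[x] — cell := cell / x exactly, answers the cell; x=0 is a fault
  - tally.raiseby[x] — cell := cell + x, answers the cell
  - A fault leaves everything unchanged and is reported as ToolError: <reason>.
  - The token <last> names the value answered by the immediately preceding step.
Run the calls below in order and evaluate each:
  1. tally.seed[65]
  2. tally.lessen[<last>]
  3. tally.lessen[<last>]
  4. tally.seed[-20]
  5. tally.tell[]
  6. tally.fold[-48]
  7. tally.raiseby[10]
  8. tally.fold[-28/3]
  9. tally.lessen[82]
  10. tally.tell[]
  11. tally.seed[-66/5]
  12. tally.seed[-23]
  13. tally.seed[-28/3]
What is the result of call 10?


Answer: -27406/3

Derivation:
~$ seed x='65'
= 65
~$ lessen x='<last>'
= 0
~$ lessen x='<last>'
= 0
~$ seed x='-20'
= -20
~$ tell
= -20
~$ fold x='-48'
= 960
~$ raiseby x='10'
= 970
~$ fold x='-28/3'
= -27160/3
~$ lessen x='82'
= -27406/3
~$ tell
= -27406/3
~$ seed x='-66/5'
= -66/5
~$ seed x='-23'
= -23
~$ seed x='-28/3'
= -28/3


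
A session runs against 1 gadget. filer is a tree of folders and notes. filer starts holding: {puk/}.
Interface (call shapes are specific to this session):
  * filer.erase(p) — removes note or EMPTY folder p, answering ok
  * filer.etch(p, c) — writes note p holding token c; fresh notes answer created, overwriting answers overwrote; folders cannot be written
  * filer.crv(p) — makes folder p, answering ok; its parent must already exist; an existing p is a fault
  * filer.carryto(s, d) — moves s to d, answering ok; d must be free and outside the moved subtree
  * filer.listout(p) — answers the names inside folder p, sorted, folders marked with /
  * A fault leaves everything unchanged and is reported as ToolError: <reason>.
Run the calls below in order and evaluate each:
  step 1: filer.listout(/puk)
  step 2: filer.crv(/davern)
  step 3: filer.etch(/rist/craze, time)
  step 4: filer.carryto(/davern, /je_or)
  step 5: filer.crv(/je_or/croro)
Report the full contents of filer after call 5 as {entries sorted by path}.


-> filer.listout(p: /puk)
<- []
-> filer.crv(p: /davern)
<- ok
-> filer.etch(p: /rist/craze, c: time)
<- ToolError: no parent
-> filer.carryto(s: /davern, d: /je_or)
<- ok
-> filer.crv(p: /je_or/croro)
<- ok

Answer: {je_or/, je_or/croro/, puk/}


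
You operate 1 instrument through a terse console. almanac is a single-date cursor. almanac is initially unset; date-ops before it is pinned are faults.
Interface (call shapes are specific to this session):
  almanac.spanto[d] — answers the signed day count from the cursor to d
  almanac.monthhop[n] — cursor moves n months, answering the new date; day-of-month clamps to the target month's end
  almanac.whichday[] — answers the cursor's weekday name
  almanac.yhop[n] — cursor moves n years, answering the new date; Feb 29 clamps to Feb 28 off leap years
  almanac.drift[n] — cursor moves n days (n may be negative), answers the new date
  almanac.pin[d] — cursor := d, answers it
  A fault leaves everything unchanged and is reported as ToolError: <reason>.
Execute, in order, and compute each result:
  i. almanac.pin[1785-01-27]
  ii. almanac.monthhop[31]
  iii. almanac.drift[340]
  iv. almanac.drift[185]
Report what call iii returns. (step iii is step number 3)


>>> pin 1785-01-27
= 1785-01-27
>>> monthhop 31
= 1787-08-27
>>> drift 340
= 1788-08-01
>>> drift 185
= 1789-02-02

Answer: 1788-08-01


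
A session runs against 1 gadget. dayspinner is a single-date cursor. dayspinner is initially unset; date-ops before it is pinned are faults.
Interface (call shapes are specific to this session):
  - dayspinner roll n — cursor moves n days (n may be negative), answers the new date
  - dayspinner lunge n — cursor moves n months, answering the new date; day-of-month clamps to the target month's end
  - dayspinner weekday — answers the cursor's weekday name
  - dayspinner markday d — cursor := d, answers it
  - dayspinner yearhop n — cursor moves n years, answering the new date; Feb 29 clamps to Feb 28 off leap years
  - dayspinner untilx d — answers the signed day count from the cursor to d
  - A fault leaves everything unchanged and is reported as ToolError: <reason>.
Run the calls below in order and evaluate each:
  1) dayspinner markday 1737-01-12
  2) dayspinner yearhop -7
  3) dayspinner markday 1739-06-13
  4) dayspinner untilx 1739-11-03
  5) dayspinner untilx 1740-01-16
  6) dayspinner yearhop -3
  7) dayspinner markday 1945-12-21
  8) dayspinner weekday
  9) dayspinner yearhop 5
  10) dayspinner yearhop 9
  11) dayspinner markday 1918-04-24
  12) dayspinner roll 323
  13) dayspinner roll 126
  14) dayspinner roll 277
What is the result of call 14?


Step: dayspinner markday[1737-01-12]
Result: 1737-01-12
Step: dayspinner yearhop[-7]
Result: 1730-01-12
Step: dayspinner markday[1739-06-13]
Result: 1739-06-13
Step: dayspinner untilx[1739-11-03]
Result: 143
Step: dayspinner untilx[1740-01-16]
Result: 217
Step: dayspinner yearhop[-3]
Result: 1736-06-13
Step: dayspinner markday[1945-12-21]
Result: 1945-12-21
Step: dayspinner weekday[]
Result: Friday
Step: dayspinner yearhop[5]
Result: 1950-12-21
Step: dayspinner yearhop[9]
Result: 1959-12-21
Step: dayspinner markday[1918-04-24]
Result: 1918-04-24
Step: dayspinner roll[323]
Result: 1919-03-13
Step: dayspinner roll[126]
Result: 1919-07-17
Step: dayspinner roll[277]
Result: 1920-04-19

Answer: 1920-04-19


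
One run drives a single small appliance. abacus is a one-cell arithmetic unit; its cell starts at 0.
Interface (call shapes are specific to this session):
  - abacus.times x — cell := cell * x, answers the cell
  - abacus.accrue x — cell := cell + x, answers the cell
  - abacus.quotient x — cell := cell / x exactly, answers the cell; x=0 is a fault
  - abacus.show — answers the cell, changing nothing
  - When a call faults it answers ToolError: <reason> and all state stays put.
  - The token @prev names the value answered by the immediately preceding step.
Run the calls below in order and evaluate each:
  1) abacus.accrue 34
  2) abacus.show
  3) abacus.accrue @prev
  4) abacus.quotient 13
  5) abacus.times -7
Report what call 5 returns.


Answer: -476/13

Derivation:
>> abacus.accrue(x=34)
<< 34
>> abacus.show()
<< 34
>> abacus.accrue(x=@prev)
<< 68
>> abacus.quotient(x=13)
<< 68/13
>> abacus.times(x=-7)
<< -476/13


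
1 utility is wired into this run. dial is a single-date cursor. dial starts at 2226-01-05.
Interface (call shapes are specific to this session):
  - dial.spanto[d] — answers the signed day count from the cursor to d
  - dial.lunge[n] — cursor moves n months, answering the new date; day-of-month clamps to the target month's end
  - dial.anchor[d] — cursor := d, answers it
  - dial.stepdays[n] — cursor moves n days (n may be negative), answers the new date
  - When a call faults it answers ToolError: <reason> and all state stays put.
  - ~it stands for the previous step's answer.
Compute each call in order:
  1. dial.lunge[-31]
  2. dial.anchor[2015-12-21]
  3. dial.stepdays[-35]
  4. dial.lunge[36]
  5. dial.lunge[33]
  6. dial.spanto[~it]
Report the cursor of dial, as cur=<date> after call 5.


Answer: cur=2021-08-16

Derivation:
Step: lunge[n='-31']
Result: 2223-06-05
Step: anchor[d='2015-12-21']
Result: 2015-12-21
Step: stepdays[n='-35']
Result: 2015-11-16
Step: lunge[n='36']
Result: 2018-11-16
Step: lunge[n='33']
Result: 2021-08-16
Step: spanto[d='~it']
Result: 0


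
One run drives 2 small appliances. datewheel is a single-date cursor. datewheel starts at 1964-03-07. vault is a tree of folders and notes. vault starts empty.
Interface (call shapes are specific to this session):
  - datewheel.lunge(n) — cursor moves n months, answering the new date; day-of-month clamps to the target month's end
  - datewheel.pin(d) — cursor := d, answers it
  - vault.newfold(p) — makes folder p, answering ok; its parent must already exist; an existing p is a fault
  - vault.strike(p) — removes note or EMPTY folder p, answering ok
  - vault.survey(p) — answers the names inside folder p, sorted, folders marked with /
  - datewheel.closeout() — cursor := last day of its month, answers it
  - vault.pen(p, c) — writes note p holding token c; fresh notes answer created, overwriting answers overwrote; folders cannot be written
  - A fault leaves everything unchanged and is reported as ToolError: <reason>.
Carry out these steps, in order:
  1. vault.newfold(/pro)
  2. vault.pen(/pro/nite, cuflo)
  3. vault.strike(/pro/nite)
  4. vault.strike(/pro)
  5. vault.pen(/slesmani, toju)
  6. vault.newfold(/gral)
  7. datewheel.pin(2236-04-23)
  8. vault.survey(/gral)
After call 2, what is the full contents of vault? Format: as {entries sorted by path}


Answer: {pro/, pro/nite=cuflo}

Derivation:
Step: vault.newfold[/pro]
Result: ok
Step: vault.pen[/pro/nite; cuflo]
Result: created
Step: vault.strike[/pro/nite]
Result: ok
Step: vault.strike[/pro]
Result: ok
Step: vault.pen[/slesmani; toju]
Result: created
Step: vault.newfold[/gral]
Result: ok
Step: datewheel.pin[2236-04-23]
Result: 2236-04-23
Step: vault.survey[/gral]
Result: []


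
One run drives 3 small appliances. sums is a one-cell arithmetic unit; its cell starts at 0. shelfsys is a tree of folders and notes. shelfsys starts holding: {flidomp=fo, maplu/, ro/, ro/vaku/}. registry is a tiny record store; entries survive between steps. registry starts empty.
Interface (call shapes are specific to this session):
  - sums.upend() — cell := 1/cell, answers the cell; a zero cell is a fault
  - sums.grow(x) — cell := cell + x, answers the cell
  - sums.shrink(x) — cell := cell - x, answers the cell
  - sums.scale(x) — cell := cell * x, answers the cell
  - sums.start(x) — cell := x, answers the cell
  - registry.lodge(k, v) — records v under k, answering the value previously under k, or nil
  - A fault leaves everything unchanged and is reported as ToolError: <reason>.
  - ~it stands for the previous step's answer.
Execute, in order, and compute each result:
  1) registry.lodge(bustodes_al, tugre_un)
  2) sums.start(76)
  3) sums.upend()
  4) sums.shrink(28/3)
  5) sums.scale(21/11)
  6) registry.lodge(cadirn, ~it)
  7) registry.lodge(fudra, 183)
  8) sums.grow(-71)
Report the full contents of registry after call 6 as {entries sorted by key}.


·→ registry.lodge(k: bustodes_al, v: tugre_un)
·← nil
·→ sums.start(x: 76)
·← 76
·→ sums.upend()
·← 1/76
·→ sums.shrink(x: 28/3)
·← -2125/228
·→ sums.scale(x: 21/11)
·← -14875/836
·→ registry.lodge(k: cadirn, v: ~it)
·← nil
·→ registry.lodge(k: fudra, v: 183)
·← nil
·→ sums.grow(x: -71)
·← -74231/836

Answer: {bustodes_al=tugre_un, cadirn=-14875/836}


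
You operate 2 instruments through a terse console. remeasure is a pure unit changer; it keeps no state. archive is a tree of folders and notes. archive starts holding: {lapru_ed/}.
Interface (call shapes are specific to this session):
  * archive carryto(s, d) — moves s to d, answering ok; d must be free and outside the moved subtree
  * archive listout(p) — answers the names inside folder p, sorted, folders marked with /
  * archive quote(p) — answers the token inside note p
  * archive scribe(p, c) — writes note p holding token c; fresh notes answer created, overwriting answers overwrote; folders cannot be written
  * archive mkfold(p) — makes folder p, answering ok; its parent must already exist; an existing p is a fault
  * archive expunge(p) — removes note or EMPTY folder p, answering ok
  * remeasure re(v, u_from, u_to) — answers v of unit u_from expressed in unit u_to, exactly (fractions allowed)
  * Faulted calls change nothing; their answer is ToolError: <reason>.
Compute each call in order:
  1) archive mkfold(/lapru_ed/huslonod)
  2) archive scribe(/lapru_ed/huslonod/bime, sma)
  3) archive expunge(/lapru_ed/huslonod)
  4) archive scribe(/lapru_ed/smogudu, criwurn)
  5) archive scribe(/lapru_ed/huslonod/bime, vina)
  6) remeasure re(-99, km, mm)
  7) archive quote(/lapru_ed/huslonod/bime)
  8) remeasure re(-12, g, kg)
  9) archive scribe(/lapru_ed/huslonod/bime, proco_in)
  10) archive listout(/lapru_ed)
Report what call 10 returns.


·→ archive mkfold(p→/lapru_ed/huslonod)
·← ok
·→ archive scribe(p→/lapru_ed/huslonod/bime, c→sma)
·← created
·→ archive expunge(p→/lapru_ed/huslonod)
·← ToolError: not empty
·→ archive scribe(p→/lapru_ed/smogudu, c→criwurn)
·← created
·→ archive scribe(p→/lapru_ed/huslonod/bime, c→vina)
·← overwrote
·→ remeasure re(v→-99, u_from→km, u_to→mm)
·← -99000000
·→ archive quote(p→/lapru_ed/huslonod/bime)
·← vina
·→ remeasure re(v→-12, u_from→g, u_to→kg)
·← -3/250
·→ archive scribe(p→/lapru_ed/huslonod/bime, c→proco_in)
·← overwrote
·→ archive listout(p→/lapru_ed)
·← [huslonod/, smogudu]

Answer: [huslonod/, smogudu]


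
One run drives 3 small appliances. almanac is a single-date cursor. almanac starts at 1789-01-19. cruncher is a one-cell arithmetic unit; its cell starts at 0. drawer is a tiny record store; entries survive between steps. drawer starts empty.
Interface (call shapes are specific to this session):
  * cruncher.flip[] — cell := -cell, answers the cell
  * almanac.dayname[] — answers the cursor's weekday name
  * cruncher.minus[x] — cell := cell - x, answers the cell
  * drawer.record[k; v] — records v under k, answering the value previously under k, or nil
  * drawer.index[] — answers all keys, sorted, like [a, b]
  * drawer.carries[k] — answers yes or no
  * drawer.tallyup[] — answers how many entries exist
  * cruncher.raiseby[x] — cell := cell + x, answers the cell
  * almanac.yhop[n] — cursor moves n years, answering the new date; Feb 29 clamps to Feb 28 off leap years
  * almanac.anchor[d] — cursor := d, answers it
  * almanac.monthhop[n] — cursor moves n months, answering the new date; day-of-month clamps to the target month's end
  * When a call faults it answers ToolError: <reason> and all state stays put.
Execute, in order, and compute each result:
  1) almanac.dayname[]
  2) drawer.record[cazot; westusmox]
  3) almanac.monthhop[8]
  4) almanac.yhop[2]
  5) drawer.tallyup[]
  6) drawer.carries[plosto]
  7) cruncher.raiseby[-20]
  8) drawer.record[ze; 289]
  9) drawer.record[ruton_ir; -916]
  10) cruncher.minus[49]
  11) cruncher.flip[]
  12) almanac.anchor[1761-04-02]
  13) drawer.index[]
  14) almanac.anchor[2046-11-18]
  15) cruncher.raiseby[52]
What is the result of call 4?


Answer: 1791-09-19

Derivation:
CALL almanac.dayname[]
RET  Monday
CALL drawer.record[k: cazot; v: westusmox]
RET  nil
CALL almanac.monthhop[n: 8]
RET  1789-09-19
CALL almanac.yhop[n: 2]
RET  1791-09-19
CALL drawer.tallyup[]
RET  1
CALL drawer.carries[k: plosto]
RET  no
CALL cruncher.raiseby[x: -20]
RET  -20
CALL drawer.record[k: ze; v: 289]
RET  nil
CALL drawer.record[k: ruton_ir; v: -916]
RET  nil
CALL cruncher.minus[x: 49]
RET  -69
CALL cruncher.flip[]
RET  69
CALL almanac.anchor[d: 1761-04-02]
RET  1761-04-02
CALL drawer.index[]
RET  [cazot, ruton_ir, ze]
CALL almanac.anchor[d: 2046-11-18]
RET  2046-11-18
CALL cruncher.raiseby[x: 52]
RET  121


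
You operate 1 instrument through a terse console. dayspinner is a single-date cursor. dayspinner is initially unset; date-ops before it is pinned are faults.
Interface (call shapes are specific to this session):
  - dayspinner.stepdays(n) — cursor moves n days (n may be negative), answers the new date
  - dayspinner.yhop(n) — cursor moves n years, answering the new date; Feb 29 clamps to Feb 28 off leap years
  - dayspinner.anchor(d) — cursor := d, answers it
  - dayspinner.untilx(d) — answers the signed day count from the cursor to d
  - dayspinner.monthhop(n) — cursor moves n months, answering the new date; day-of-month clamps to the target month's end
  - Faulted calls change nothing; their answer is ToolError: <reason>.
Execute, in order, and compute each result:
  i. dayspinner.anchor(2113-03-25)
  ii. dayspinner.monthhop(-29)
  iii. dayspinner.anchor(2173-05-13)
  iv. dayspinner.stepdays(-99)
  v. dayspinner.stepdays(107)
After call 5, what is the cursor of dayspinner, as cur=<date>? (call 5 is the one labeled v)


Next I call anchor(d→2113-03-25): 2113-03-25.
Now I run monthhop(n→-29), — result: 2110-10-25.
Then anchor(d→2173-05-13), and observe 2173-05-13.
Now I run stepdays(n→-99): 2173-02-03.
I invoke stepdays(n→107), giving 2173-05-21.

Answer: cur=2173-05-21


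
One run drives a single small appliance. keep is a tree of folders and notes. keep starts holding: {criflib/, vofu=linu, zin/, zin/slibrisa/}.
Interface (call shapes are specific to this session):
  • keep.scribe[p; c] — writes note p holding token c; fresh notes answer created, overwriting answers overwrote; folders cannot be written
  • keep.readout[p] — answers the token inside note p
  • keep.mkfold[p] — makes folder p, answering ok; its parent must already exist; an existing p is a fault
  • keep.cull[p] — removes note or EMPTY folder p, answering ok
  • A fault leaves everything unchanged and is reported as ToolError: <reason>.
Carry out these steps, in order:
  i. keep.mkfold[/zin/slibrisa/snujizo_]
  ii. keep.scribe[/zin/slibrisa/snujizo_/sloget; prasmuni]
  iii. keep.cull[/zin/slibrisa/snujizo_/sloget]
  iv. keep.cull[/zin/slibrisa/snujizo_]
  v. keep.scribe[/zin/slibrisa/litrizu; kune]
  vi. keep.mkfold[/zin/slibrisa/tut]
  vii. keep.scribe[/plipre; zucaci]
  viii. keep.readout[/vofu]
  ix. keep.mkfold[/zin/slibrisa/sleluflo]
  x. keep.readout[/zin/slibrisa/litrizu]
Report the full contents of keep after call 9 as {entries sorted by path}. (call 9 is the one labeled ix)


Answer: {criflib/, plipre=zucaci, vofu=linu, zin/, zin/slibrisa/, zin/slibrisa/litrizu=kune, zin/slibrisa/sleluflo/, zin/slibrisa/tut/}

Derivation:
~$ mkfold p=/zin/slibrisa/snujizo_
= ok
~$ scribe p=/zin/slibrisa/snujizo_/sloget c=prasmuni
= created
~$ cull p=/zin/slibrisa/snujizo_/sloget
= ok
~$ cull p=/zin/slibrisa/snujizo_
= ok
~$ scribe p=/zin/slibrisa/litrizu c=kune
= created
~$ mkfold p=/zin/slibrisa/tut
= ok
~$ scribe p=/plipre c=zucaci
= created
~$ readout p=/vofu
= linu
~$ mkfold p=/zin/slibrisa/sleluflo
= ok
~$ readout p=/zin/slibrisa/litrizu
= kune


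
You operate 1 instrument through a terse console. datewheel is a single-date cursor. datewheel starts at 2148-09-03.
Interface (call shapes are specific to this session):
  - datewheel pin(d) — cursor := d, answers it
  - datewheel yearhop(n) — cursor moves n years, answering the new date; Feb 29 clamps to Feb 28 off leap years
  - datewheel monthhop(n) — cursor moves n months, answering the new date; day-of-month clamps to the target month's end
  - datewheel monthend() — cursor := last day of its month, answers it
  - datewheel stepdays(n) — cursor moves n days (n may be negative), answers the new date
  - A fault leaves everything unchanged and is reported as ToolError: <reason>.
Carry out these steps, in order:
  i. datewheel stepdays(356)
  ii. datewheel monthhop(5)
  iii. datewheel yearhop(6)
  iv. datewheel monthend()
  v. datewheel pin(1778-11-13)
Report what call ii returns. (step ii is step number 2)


Answer: 2150-01-25

Derivation:
>>> datewheel stepdays n=356
:: 2149-08-25
>>> datewheel monthhop n=5
:: 2150-01-25
>>> datewheel yearhop n=6
:: 2156-01-25
>>> datewheel monthend
:: 2156-01-31
>>> datewheel pin d=1778-11-13
:: 1778-11-13


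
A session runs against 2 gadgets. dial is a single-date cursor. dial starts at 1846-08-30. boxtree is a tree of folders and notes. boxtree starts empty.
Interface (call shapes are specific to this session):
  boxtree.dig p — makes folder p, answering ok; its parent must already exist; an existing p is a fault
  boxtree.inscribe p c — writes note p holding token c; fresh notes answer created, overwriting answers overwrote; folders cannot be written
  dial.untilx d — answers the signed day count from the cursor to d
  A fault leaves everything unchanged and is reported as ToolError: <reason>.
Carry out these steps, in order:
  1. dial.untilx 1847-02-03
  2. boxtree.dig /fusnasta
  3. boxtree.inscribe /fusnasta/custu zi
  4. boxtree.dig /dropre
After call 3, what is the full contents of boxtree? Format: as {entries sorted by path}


Calling dial.untilx using d=1847-02-03, giving 157.
I call boxtree.dig using p=/fusnasta, and get ok.
I invoke boxtree.inscribe using p=/fusnasta/custu, c=zi, — result: created.
I run boxtree.dig using p=/dropre, and see ok.

Answer: {fusnasta/, fusnasta/custu=zi}


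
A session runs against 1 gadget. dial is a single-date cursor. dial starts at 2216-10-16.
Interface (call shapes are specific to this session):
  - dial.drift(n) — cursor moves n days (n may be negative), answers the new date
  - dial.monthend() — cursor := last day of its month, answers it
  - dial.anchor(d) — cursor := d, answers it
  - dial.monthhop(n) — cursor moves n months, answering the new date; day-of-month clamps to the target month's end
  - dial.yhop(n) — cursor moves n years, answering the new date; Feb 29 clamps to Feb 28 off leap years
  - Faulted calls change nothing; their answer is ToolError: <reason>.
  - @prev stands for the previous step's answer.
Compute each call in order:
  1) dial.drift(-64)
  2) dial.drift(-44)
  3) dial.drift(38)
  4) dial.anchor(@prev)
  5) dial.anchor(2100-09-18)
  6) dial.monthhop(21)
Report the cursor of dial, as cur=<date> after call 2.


Answer: cur=2216-06-30

Derivation:
% 1. drift(-64) == 2216-08-13
% 2. drift(-44) == 2216-06-30
% 3. drift(38) == 2216-08-07
% 4. anchor(@prev) == 2216-08-07
% 5. anchor(2100-09-18) == 2100-09-18
% 6. monthhop(21) == 2102-06-18


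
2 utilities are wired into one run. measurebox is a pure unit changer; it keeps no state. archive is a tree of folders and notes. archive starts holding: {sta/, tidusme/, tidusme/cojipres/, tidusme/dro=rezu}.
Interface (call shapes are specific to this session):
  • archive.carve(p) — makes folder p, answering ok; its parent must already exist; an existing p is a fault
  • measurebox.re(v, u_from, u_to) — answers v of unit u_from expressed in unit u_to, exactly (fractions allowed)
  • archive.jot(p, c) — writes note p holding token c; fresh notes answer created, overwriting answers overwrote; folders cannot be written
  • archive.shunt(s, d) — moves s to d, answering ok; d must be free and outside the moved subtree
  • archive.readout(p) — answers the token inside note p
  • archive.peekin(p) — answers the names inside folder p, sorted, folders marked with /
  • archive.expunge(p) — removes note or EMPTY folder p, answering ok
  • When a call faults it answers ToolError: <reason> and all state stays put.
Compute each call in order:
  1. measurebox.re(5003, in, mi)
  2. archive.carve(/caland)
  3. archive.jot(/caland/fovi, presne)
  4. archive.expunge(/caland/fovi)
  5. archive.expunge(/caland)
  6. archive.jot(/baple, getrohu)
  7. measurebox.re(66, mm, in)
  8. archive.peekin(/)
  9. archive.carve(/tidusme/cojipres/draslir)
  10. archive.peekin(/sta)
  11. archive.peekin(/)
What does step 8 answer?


Answer: [baple, sta/, tidusme/]

Derivation:
I try re with 5003, in, mi, giving 5003/63360.
Calling carve with /caland, giving ok.
Then jot with /caland/fovi, presne, → created.
I try expunge with /caland/fovi, and see ok.
I run expunge with /caland, and observe ok.
Invoking jot with /baple, getrohu, giving created.
Next I call re with 66, mm, in, and get 330/127.
I run peekin with /, and see [baple, sta/, tidusme/].
I invoke carve with /tidusme/cojipres/draslir, and see ok.
Invoking peekin with /sta, → [].
I invoke peekin with /, giving [baple, sta/, tidusme/].


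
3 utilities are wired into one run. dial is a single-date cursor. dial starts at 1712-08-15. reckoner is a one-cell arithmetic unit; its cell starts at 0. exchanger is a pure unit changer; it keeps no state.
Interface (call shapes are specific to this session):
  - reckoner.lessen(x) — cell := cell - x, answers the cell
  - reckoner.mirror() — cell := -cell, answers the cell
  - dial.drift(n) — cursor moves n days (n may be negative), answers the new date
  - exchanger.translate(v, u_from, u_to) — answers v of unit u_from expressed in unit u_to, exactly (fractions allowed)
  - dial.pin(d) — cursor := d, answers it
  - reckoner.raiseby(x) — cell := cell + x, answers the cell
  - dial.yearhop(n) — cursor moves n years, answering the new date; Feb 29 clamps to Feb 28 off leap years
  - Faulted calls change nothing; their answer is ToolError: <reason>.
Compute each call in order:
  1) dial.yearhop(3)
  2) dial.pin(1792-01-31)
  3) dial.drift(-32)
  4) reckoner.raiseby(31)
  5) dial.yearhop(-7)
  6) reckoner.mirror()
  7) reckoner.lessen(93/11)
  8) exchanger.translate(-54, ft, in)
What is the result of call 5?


Answer: 1784-12-30

Derivation:
-> dial.yearhop(n: 3)
<- 1715-08-15
-> dial.pin(d: 1792-01-31)
<- 1792-01-31
-> dial.drift(n: -32)
<- 1791-12-30
-> reckoner.raiseby(x: 31)
<- 31
-> dial.yearhop(n: -7)
<- 1784-12-30
-> reckoner.mirror()
<- -31
-> reckoner.lessen(x: 93/11)
<- -434/11
-> exchanger.translate(v: -54, u_from: ft, u_to: in)
<- -648


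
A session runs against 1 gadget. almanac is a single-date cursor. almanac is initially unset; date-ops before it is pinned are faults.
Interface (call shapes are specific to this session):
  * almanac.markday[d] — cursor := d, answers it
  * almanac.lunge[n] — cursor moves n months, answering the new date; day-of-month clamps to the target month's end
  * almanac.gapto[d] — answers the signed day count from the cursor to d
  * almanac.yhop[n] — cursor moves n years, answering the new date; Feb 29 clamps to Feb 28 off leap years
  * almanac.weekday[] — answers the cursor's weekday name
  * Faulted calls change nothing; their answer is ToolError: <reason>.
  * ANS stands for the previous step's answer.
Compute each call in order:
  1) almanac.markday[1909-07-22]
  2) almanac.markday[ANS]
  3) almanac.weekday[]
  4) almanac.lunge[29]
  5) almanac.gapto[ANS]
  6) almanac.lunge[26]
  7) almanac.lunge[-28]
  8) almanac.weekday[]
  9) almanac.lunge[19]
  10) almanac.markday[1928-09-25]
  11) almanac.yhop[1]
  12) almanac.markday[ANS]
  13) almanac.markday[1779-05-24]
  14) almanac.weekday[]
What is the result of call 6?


Answer: 1914-02-22

Derivation:
>> almanac.markday(1909-07-22)
<< 1909-07-22
>> almanac.markday(ANS)
<< 1909-07-22
>> almanac.weekday()
<< Thursday
>> almanac.lunge(29)
<< 1911-12-22
>> almanac.gapto(ANS)
<< 0
>> almanac.lunge(26)
<< 1914-02-22
>> almanac.lunge(-28)
<< 1911-10-22
>> almanac.weekday()
<< Sunday
>> almanac.lunge(19)
<< 1913-05-22
>> almanac.markday(1928-09-25)
<< 1928-09-25
>> almanac.yhop(1)
<< 1929-09-25
>> almanac.markday(ANS)
<< 1929-09-25
>> almanac.markday(1779-05-24)
<< 1779-05-24
>> almanac.weekday()
<< Monday


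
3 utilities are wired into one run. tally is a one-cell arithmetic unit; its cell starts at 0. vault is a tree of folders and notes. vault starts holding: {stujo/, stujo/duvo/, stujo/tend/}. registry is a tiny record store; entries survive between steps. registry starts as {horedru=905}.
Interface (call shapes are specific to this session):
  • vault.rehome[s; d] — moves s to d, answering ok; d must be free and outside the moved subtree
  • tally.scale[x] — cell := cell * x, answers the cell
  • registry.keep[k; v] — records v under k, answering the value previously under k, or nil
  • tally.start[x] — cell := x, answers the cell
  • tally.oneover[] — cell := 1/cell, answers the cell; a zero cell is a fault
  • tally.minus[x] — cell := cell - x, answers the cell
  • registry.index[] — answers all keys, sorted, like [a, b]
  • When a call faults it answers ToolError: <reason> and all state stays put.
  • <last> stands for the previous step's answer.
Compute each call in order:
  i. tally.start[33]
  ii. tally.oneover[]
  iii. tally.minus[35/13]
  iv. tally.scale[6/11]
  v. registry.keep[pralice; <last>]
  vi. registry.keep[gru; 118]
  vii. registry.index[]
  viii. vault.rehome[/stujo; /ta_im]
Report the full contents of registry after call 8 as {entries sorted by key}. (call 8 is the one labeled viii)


Answer: {gru=118, horedru=905, pralice=-2284/1573}

Derivation:
> tally.start x='33'
[out] 33
> tally.oneover
[out] 1/33
> tally.minus x='35/13'
[out] -1142/429
> tally.scale x='6/11'
[out] -2284/1573
> registry.keep k='pralice' v='<last>'
[out] nil
> registry.keep k='gru' v='118'
[out] nil
> registry.index
[out] [gru, horedru, pralice]
> vault.rehome s='/stujo' d='/ta_im'
[out] ok


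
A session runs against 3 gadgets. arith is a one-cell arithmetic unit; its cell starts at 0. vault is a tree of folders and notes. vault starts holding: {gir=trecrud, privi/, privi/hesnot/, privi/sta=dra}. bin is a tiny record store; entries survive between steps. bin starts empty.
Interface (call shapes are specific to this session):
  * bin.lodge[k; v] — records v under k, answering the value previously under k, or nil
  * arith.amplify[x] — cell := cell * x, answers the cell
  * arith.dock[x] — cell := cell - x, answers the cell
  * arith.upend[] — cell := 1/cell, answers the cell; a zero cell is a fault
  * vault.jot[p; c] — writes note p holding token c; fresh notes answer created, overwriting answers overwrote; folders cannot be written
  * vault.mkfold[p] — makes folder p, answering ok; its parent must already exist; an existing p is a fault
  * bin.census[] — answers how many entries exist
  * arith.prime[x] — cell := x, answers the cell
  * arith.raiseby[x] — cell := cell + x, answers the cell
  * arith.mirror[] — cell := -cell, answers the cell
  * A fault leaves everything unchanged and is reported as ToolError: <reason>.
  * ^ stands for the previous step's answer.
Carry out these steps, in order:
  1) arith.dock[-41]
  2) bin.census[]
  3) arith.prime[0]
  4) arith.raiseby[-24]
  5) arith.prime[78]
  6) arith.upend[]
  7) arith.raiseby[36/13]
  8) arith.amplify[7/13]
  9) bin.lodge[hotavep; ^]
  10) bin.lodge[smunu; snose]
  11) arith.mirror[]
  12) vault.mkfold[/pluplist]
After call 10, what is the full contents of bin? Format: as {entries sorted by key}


Answer: {hotavep=1519/1014, smunu=snose}

Derivation:
CALL dock[x: -41]
RET  41
CALL census[]
RET  0
CALL prime[x: 0]
RET  0
CALL raiseby[x: -24]
RET  -24
CALL prime[x: 78]
RET  78
CALL upend[]
RET  1/78
CALL raiseby[x: 36/13]
RET  217/78
CALL amplify[x: 7/13]
RET  1519/1014
CALL lodge[k: hotavep; v: ^]
RET  nil
CALL lodge[k: smunu; v: snose]
RET  nil
CALL mirror[]
RET  -1519/1014
CALL mkfold[p: /pluplist]
RET  ok


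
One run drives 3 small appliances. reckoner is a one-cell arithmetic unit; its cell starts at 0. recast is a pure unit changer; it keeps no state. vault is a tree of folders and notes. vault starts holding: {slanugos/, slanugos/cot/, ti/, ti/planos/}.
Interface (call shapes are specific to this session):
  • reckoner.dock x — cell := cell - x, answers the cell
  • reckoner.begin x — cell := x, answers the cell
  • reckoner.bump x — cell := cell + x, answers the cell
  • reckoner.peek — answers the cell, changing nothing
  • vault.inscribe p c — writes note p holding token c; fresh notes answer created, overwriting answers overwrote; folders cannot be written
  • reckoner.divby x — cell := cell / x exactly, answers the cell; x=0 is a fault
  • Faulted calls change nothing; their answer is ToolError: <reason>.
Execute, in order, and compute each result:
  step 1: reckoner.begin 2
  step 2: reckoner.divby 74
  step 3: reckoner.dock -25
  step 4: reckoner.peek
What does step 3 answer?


Answer: 926/37

Derivation:
~$ reckoner.begin x='2'
= 2
~$ reckoner.divby x='74'
= 1/37
~$ reckoner.dock x='-25'
= 926/37
~$ reckoner.peek
= 926/37


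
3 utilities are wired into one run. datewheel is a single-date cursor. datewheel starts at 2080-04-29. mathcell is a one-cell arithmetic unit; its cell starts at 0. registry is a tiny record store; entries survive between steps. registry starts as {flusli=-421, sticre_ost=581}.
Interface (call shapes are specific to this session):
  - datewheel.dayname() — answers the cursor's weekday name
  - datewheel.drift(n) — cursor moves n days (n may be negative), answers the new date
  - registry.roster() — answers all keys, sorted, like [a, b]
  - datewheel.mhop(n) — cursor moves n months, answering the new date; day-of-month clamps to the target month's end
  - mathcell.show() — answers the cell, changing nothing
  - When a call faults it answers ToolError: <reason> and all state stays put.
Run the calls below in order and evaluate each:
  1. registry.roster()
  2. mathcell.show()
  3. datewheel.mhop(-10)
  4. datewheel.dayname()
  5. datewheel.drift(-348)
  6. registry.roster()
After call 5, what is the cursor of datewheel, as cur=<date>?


Answer: cur=2078-07-16

Derivation:
>> roster()
<< [flusli, sticre_ost]
>> show()
<< 0
>> mhop(-10)
<< 2079-06-29
>> dayname()
<< Thursday
>> drift(-348)
<< 2078-07-16
>> roster()
<< [flusli, sticre_ost]


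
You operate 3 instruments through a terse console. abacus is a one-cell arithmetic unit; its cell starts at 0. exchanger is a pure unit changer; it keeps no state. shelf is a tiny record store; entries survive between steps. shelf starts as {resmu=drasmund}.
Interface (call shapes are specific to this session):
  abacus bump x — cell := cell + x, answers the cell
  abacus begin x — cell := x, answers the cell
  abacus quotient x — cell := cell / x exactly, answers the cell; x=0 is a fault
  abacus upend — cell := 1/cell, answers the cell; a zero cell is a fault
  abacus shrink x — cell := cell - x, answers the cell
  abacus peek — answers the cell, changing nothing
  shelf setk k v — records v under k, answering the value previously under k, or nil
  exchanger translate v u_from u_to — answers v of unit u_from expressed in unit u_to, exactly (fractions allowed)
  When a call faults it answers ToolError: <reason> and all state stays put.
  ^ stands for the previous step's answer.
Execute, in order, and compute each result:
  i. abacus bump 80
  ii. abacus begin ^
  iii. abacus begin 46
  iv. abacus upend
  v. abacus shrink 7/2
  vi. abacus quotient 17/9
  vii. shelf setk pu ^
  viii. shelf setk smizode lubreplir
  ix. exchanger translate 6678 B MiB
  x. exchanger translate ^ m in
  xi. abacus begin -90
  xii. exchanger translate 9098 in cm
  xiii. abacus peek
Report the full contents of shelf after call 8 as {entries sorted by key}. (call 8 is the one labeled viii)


Answer: {pu=-720/391, resmu=drasmund, smizode=lubreplir}

Derivation:
-- 1. abacus bump(80) == 80
-- 2. abacus begin(^) == 80
-- 3. abacus begin(46) == 46
-- 4. abacus upend() == 1/46
-- 5. abacus shrink(7/2) == -80/23
-- 6. abacus quotient(17/9) == -720/391
-- 7. shelf setk(pu, ^) == nil
-- 8. shelf setk(smizode, lubreplir) == nil
-- 9. exchanger translate(6678, B, MiB) == 3339/524288
-- 10. exchanger translate(^, m, in) == 2086875/8323072
-- 11. abacus begin(-90) == -90
-- 12. exchanger translate(9098, in, cm) == 577723/25
-- 13. abacus peek() == -90


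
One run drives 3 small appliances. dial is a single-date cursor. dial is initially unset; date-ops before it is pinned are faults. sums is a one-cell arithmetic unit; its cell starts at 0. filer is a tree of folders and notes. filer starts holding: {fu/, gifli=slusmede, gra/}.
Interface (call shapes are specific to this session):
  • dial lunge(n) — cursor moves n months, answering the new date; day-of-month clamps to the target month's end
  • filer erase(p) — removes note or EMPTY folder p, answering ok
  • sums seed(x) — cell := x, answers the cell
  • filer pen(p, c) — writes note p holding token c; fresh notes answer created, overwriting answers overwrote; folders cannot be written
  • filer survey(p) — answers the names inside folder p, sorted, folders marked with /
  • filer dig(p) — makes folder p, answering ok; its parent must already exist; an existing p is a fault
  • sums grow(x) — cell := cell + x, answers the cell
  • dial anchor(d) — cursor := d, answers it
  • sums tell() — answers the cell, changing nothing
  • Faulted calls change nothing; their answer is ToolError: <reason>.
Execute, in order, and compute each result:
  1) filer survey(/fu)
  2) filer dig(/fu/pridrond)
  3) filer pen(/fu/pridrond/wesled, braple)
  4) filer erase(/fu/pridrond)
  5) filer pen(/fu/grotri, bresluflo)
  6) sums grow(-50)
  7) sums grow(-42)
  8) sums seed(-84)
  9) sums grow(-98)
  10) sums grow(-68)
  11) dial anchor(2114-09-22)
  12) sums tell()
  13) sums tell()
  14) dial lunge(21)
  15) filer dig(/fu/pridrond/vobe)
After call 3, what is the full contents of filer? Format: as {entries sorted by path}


→ filer survey(p→/fu)
← []
→ filer dig(p→/fu/pridrond)
← ok
→ filer pen(p→/fu/pridrond/wesled, c→braple)
← created
→ filer erase(p→/fu/pridrond)
← ToolError: not empty
→ filer pen(p→/fu/grotri, c→bresluflo)
← created
→ sums grow(x→-50)
← -50
→ sums grow(x→-42)
← -92
→ sums seed(x→-84)
← -84
→ sums grow(x→-98)
← -182
→ sums grow(x→-68)
← -250
→ dial anchor(d→2114-09-22)
← 2114-09-22
→ sums tell()
← -250
→ sums tell()
← -250
→ dial lunge(n→21)
← 2116-06-22
→ filer dig(p→/fu/pridrond/vobe)
← ok

Answer: {fu/, fu/pridrond/, fu/pridrond/wesled=braple, gifli=slusmede, gra/}
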